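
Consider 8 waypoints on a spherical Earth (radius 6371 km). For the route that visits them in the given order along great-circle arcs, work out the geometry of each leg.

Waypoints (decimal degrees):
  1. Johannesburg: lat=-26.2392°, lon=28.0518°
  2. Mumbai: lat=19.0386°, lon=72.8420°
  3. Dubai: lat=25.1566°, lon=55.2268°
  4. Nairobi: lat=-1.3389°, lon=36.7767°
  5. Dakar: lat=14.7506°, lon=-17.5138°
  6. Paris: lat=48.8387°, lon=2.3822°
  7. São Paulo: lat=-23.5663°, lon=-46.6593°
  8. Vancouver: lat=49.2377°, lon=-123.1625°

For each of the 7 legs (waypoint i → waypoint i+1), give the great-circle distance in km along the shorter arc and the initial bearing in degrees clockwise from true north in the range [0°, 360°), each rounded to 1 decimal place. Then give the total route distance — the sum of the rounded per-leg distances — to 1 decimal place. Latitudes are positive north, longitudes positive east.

Leg 1: φ1=-0.4579604, φ2=0.3322863, Δφ=0.7902467, Δλ=0.7817365 rad; a=sin²(Δφ/2)+cosφ1·cosφ2·sin²(Δλ/2)=0.2712401646; c=2·atan2(√a, √(1-a))=1.095592532; dist=6371·c=6980.020 ≈ 6980.0 km; running total=6980.0 km
Leg 1 bearing: y=sinΔλ·cosφ2=0.66597530, x=cosφ1·sinφ2-sinφ1·cosφ2·cosΔλ=0.58919662; θ=atan2(y, x)=48.5004° ≈ 48.5°
Leg 2: φ1=0.3322863, φ2=0.4390655, Δφ=0.1067792, Δλ=-0.3074432 rad; a=sin²(Δφ/2)+cosφ1·cosφ2·sin²(Δλ/2)=0.0229079692; c=2·atan2(√a, √(1-a))=0.303875391; dist=6371·c=1935.990 ≈ 1936.0 km; running total=8916.0 km
Leg 2 bearing: y=sinΔλ·cosφ2=-0.27391877, x=cosφ1·sinφ2-sinφ1·cosφ2·cosΔλ=0.12042127; θ=atan2(y, x)=-66.2686° <0 so +360° → 293.7314° ≈ 293.7°
Leg 3: φ1=0.4390655, φ2=-0.0233682, Δφ=-0.4624337, Δλ=-0.3220150 rad; a=sin²(Δφ/2)+cosφ1·cosφ2·sin²(Δλ/2)=0.0757714464; c=2·atan2(√a, √(1-a))=0.557733047; dist=6371·c=3553.317 ≈ 3553.3 km; running total=12469.3 km
Leg 3 bearing: y=sinΔλ·cosφ2=-0.31639222, x=cosφ1·sinφ2-sinφ1·cosφ2·cosΔλ=-0.42428352; θ=atan2(y, x)=-143.2878° <0 so +360° → 216.7122° ≈ 216.7°
Leg 4: φ1=-0.0233682, φ2=0.2574465, Δφ=0.2808147, Δλ=-0.9475480 rad; a=sin²(Δφ/2)+cosφ1·cosφ2·sin²(Δλ/2)=0.2208317938; c=2·atan2(√a, √(1-a))=0.978417136; dist=6371·c=6233.496 ≈ 6233.5 km; running total=18702.8 km
Leg 4 bearing: y=sinΔλ·cosφ2=-0.78522633, x=cosφ1·sinφ2-sinφ1·cosφ2·cosΔλ=0.26773131; θ=atan2(y, x)=-71.1726° <0 so +360° → 288.8274° ≈ 288.8°
Leg 5: φ1=0.2574465, φ2=0.8523961, Δφ=0.5949496, Δλ=0.3472507 rad; a=sin²(Δφ/2)+cosφ1·cosφ2·sin²(Δλ/2)=0.1049070523; c=2·atan2(√a, √(1-a))=0.659684068; dist=6371·c=4202.847 ≈ 4202.8 km; running total=22905.6 km
Leg 5 bearing: y=sinΔλ·cosφ2=0.22398818, x=cosφ1·sinφ2-sinφ1·cosφ2·cosΔλ=0.57046958; θ=atan2(y, x)=21.4369° ≈ 21.4°
Leg 6: φ1=0.8523961, φ2=-0.4113095, Δφ=-1.2637056, Δλ=-0.8559356 rad; a=sin²(Δφ/2)+cosφ1·cosφ2·sin²(Δλ/2)=0.4527692355; c=2·atan2(√a, √(1-a))=1.476193751; dist=6371·c=9404.830 ≈ 9404.8 km; running total=32310.4 km
Leg 6 bearing: y=sinΔλ·cosφ2=-0.69220070, x=cosφ1·sinφ2-sinφ1·cosφ2·cosΔλ=-0.71549647; θ=atan2(y, x)=-135.9481° <0 so +360° → 224.0519° ≈ 224.1°
Leg 7: φ1=-0.4113095, φ2=0.8593600, Δφ=1.2706695, Δλ=-1.3352327 rad; a=sin²(Δφ/2)+cosφ1·cosφ2·sin²(Δλ/2)=0.5815745390; c=2·atan2(√a, √(1-a))=1.734677987; dist=6371·c=11051.633 ≈ 11051.6 km; running total=43362.0 km
Leg 7 bearing: y=sinΔλ·cosφ2=-0.63489058, x=cosφ1·sinφ2-sinφ1·cosφ2·cosΔλ=0.75517966; θ=atan2(y, x)=-40.0543° <0 so +360° → 319.9457° ≈ 319.9°

Leg 1: dist=6980.0 km, bearing=48.5°
Leg 2: dist=1936.0 km, bearing=293.7°
Leg 3: dist=3553.3 km, bearing=216.7°
Leg 4: dist=6233.5 km, bearing=288.8°
Leg 5: dist=4202.8 km, bearing=21.4°
Leg 6: dist=9404.8 km, bearing=224.1°
Leg 7: dist=11051.6 km, bearing=319.9°
Total: 43362.0 km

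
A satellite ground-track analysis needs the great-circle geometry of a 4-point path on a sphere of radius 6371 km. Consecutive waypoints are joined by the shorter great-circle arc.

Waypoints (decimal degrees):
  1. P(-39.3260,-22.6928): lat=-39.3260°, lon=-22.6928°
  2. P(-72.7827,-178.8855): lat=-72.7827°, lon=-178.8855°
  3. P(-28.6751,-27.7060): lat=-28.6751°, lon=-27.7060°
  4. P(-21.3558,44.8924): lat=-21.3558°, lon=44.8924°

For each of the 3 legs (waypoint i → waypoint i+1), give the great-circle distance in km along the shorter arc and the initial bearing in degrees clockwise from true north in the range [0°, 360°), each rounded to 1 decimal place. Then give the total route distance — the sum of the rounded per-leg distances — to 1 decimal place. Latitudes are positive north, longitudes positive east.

Leg 1: φ1=-0.6863682, φ2=-1.2702978, Δφ=-0.5839296, Δλ=-2.7260769 rad; a=sin²(Δφ/2)+cosφ1·cosφ2·sin²(Δλ/2)=0.3020758451; c=2·atan2(√a, √(1-a))=1.163804893; dist=6371·c=7414.601 ≈ 7414.6 km; running total=7414.6 km
Leg 1 bearing: y=sinΔλ·cosφ2=-0.11948249, x=cosφ1·sinφ2-sinφ1·cosφ2·cosΔλ=-0.91050977; θ=atan2(y, x)=-172.5240° <0 so +360° → 187.4760° ≈ 187.5°
Leg 2: φ1=-1.2702978, φ2=-0.5004749, Δφ=0.7698228, Δλ=2.6385800 rad; a=sin²(Δφ/2)+cosφ1·cosφ2·sin²(Δλ/2)=0.3845933408; c=2·atan2(√a, √(1-a))=1.337882838; dist=6371·c=8523.652 ≈ 8523.7 km; running total=15938.3 km
Leg 2 bearing: y=sinΔλ·cosφ2=0.42294394, x=cosφ1·sinφ2-sinφ1·cosφ2·cosΔλ=-0.87626687; θ=atan2(y, x)=154.2350° ≈ 154.2°
Leg 3: φ1=-0.5004749, φ2=-0.3727290, Δφ=0.1277459, Δλ=1.2670811 rad; a=sin²(Δφ/2)+cosφ1·cosφ2·sin²(Δλ/2)=0.2904447556; c=2·atan2(√a, √(1-a))=1.138330936; dist=6371·c=7252.306 ≈ 7252.3 km; running total=23190.6 km
Leg 3 bearing: y=sinΔλ·cosφ2=0.88871156, x=cosφ1·sinφ2-sinφ1·cosφ2·cosΔλ=-0.18584444; θ=atan2(y, x)=101.8113° ≈ 101.8°

Leg 1: dist=7414.6 km, bearing=187.5°
Leg 2: dist=8523.7 km, bearing=154.2°
Leg 3: dist=7252.3 km, bearing=101.8°
Total: 23190.6 km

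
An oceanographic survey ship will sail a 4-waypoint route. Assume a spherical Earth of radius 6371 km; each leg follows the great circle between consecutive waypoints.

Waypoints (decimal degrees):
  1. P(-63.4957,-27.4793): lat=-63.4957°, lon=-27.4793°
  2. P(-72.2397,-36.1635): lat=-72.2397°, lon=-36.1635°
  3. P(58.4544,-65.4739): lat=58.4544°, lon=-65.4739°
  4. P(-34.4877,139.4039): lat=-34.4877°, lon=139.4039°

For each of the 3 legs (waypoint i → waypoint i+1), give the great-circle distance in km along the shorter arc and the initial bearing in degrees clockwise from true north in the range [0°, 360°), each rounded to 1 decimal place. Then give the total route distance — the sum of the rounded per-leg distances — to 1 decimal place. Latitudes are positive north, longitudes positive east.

Leg 1: dist=1035.6 km, bearing=196.5°
Leg 2: dist=14706.3 km, bearing=339.8°
Leg 3: dist=16779.2 km, bearing=314.5°
Total: 32521.1 km

Leg 1: φ1=-1.1082090, φ2=-1.2608206, Δφ=-0.1526116, Δλ=-0.1515679 rad; a=sin²(Δφ/2)+cosφ1·cosφ2·sin²(Δλ/2)=0.0065915902; c=2·atan2(√a, √(1-a))=0.162556136; dist=6371·c=1035.645 ≈ 1035.6 km; running total=1035.6 km
Leg 1 bearing: y=sinΔλ·cosφ2=-0.04605677, x=cosφ1·sinφ2-sinφ1·cosφ2·cosΔλ=-0.15514941; θ=atan2(y, x)=-163.4663° <0 so +360° → 196.5337° ≈ 196.5°
Leg 2: φ1=-1.2608206, φ2=1.0202217, Δφ=2.2810424, Δλ=-0.5115630 rad; a=sin²(Δφ/2)+cosφ1·cosφ2·sin²(Δλ/2)=0.8362253314; c=2·atan2(√a, √(1-a))=2.308311226; dist=6371·c=14706.251 ≈ 14706.3 km; running total=15741.9 km
Leg 2 bearing: y=sinΔλ·cosφ2=-0.25611645, x=cosφ1·sinφ2-sinφ1·cosφ2·cosΔλ=0.69441664; θ=atan2(y, x)=-20.2451° <0 so +360° → 339.7549° ≈ 339.8°
Leg 3: φ1=1.0202217, φ2=-0.6019239, Δφ=-1.6221457, Δλ=3.5757922 rad; a=sin²(Δφ/2)+cosφ1·cosφ2·sin²(Δλ/2)=0.9368834209; c=2·atan2(√a, √(1-a))=2.633690777; dist=6371·c=16779.244 ≈ 16779.2 km; running total=32521.1 km
Leg 3 bearing: y=sinΔλ·cosφ2=-0.34674812, x=cosφ1·sinφ2-sinφ1·cosφ2·cosΔλ=0.34102382; θ=atan2(y, x)=-45.4769° <0 so +360° → 314.5231° ≈ 314.5°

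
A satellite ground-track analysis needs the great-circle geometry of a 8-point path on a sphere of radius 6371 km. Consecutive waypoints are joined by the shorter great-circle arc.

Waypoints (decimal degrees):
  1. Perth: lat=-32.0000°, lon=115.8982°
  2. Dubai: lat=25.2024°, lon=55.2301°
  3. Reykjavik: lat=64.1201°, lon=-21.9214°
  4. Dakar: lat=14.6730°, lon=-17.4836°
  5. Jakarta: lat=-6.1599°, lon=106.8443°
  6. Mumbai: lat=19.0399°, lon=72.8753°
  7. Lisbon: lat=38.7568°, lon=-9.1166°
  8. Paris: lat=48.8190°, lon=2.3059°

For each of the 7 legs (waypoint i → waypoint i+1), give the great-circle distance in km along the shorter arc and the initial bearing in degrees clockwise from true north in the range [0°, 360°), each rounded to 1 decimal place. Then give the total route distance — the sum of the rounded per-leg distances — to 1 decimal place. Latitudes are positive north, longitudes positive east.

Leg 1: dist=9046.7 km, bearing=307.1°
Leg 2: dist=6883.5 km, bearing=331.2°
Leg 3: dist=5508.9 km, bearing=174.4°
Leg 4: dist=13868.2 km, bearing=87.3°
Leg 5: dist=4657.9 km, bearing=307.7°
Leg 6: dist=8020.1 km, bearing=305.8°
Leg 7: dist=1443.3 km, bearing=35.5°
Total: 49428.6 km

Leg 1: φ1=-0.5585054, φ2=0.4398649, Δφ=0.9983702, Δλ=-1.0588581 rad; a=sin²(Δφ/2)+cosφ1·cosφ2·sin²(Δλ/2)=0.4248812200; c=2·atan2(√a, √(1-a))=1.419987771; dist=6371·c=9046.742 ≈ 9046.7 km; running total=9046.7 km
Leg 1 bearing: y=sinΔλ·cosφ2=-0.78880966, x=cosφ1·sinφ2-sinφ1·cosφ2·cosΔλ=0.59599328; θ=atan2(y, x)=-52.9268° <0 so +360° → 307.0732° ≈ 307.1°
Leg 2: φ1=0.4398649, φ2=1.1191069, Δφ=0.6792420, Δλ=-1.3465477 rad; a=sin²(Δφ/2)+cosφ1·cosφ2·sin²(Δλ/2)=0.2645319994; c=2·atan2(√a, √(1-a))=1.080444824; dist=6371·c=6883.514 ≈ 6883.5 km; running total=15930.2 km
Leg 2 bearing: y=sinΔλ·cosφ2=-0.42555721, x=cosφ1·sinφ2-sinφ1·cosφ2·cosΔλ=0.77273562; θ=atan2(y, x)=-28.8422° <0 so +360° → 331.1578° ≈ 331.2°
Leg 3: φ1=1.1191069, φ2=0.2560922, Δφ=-0.8630147, Δλ=0.0774542 rad; a=sin²(Δφ/2)+cosφ1·cosφ2·sin²(Δλ/2)=0.1755580520; c=2·atan2(√a, √(1-a))=0.864679654; dist=6371·c=5508.874 ≈ 5508.9 km; running total=21439.1 km
Leg 3 bearing: y=sinΔλ·cosφ2=0.07485333, x=cosφ1·sinφ2-sinφ1·cosφ2·cosΔλ=-0.75719659; θ=atan2(y, x)=174.3543° ≈ 174.4°
Leg 4: φ1=0.2560922, φ2=-0.1075105, Δφ=-0.3636027, Δλ=2.1699312 rad; a=sin²(Δφ/2)+cosφ1·cosφ2·sin²(Δλ/2)=0.7847837171; c=2·atan2(√a, √(1-a))=2.176775815; dist=6371·c=13868.239 ≈ 13868.2 km; running total=35307.3 km
Leg 4 bearing: y=sinΔλ·cosφ2=0.82105574, x=cosφ1·sinφ2-sinφ1·cosφ2·cosΔλ=0.03821539; θ=atan2(y, x)=87.3351° ≈ 87.3°
Leg 5: φ1=-0.1075105, φ2=0.3323089, Δφ=0.4398195, Δλ=-0.5928709 rad; a=sin²(Δφ/2)+cosφ1·cosφ2·sin²(Δλ/2)=0.1277817472; c=2·atan2(√a, √(1-a))=0.731105825; dist=6371·c=4657.875 ≈ 4657.9 km; running total=39965.2 km
Leg 5 bearing: y=sinΔλ·cosφ2=-0.52817628, x=cosφ1·sinφ2-sinφ1·cosφ2·cosΔλ=0.40846555; θ=atan2(y, x)=-52.2834° <0 so +360° → 307.7166° ≈ 307.7°
Leg 6: φ1=0.3323089, φ2=0.6764338, Δφ=0.3441248, Δλ=-1.4310286 rad; a=sin²(Δφ/2)+cosφ1·cosφ2·sin²(Δλ/2)=0.3465412968; c=2·atan2(√a, √(1-a))=1.258843909; dist=6371·c=8020.095 ≈ 8020.1 km; running total=47985.3 km
Leg 6 bearing: y=sinΔλ·cosφ2=-0.77220578, x=cosφ1·sinφ2-sinφ1·cosφ2·cosΔλ=0.55632718; θ=atan2(y, x)=-54.2295° <0 so +360° → 305.7705° ≈ 305.8°
Leg 7: φ1=0.6764338, φ2=0.8520523, Δφ=0.1756185, Δλ=0.1993602 rad; a=sin²(Δφ/2)+cosφ1·cosφ2·sin²(Δλ/2)=0.0127755792; c=2·atan2(√a, √(1-a))=0.226542342; dist=6371·c=1443.301 ≈ 1443.3 km; running total=49428.6 km
Leg 7 bearing: y=sinΔλ·cosφ2=0.13039894, x=cosφ1·sinφ2-sinφ1·cosφ2·cosΔλ=0.18288131; θ=atan2(y, x)=35.4898° ≈ 35.5°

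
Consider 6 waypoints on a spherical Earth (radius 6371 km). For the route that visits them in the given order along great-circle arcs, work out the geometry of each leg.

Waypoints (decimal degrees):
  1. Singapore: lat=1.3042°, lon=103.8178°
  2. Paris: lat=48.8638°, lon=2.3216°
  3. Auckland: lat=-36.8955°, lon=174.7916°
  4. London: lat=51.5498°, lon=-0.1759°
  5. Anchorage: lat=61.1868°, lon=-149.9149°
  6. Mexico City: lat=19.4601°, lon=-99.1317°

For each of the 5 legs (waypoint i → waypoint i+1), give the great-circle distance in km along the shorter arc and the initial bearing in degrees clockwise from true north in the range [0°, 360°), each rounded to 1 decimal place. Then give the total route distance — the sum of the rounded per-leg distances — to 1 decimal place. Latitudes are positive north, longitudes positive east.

Leg 1: dist=10735.0 km, bearing=319.5°
Leg 2: dist=18551.4 km, bearing=27.4°
Leg 3: dist=18338.0 km, bearing=347.9°
Leg 4: dist=7194.5 km, bearing=344.4°
Leg 5: dist=6071.7 km, bearing=116.3°
Total: 60890.6 km

Leg 1: φ1=0.0227626, φ2=0.8528342, Δφ=0.8300716, Δλ=-1.7714429 rad; a=sin²(Δφ/2)+cosφ1·cosφ2·sin²(Δλ/2)=0.5569678036; c=2·atan2(√a, √(1-a))=1.684979891; dist=6371·c=10735.007 ≈ 10735.0 km; running total=10735.0 km
Leg 1 bearing: y=sinΔλ·cosφ2=-0.64465336, x=cosφ1·sinφ2-sinφ1·cosφ2·cosΔλ=0.75593698; θ=atan2(y, x)=-40.4571° <0 so +360° → 319.5429° ≈ 319.5°
Leg 2: φ1=0.8528342, φ2=-0.6439480, Δφ=-1.4967821, Δλ=3.0101694 rad; a=sin²(Δφ/2)+cosφ1·cosφ2·sin²(Δλ/2)=0.9868627788; c=2·atan2(√a, √(1-a))=2.911852308; dist=6371·c=18551.411 ≈ 18551.4 km; running total=29286.4 km
Leg 2 bearing: y=sinΔλ·cosφ2=0.10480109, x=cosφ1·sinφ2-sinφ1·cosφ2·cosΔλ=0.20217633; θ=atan2(y, x)=27.4006° ≈ 27.4°
Leg 3: φ1=-0.6439480, φ2=0.8997137, Δφ=1.5436617, Δλ=-3.0537590 rad; a=sin²(Δφ/2)+cosφ1·cosφ2·sin²(Δλ/2)=0.9827764012; c=2·atan2(√a, √(1-a))=2.878355867; dist=6371·c=18338.005 ≈ 18338.0 km; running total=47624.4 km
Leg 3 bearing: y=sinΔλ·cosφ2=-0.05454779, x=cosφ1·sinφ2-sinφ1·cosφ2·cosΔλ=0.25442548; θ=atan2(y, x)=-12.1008° <0 so +360° → 347.8992° ≈ 347.9°
Leg 4: φ1=0.8997137, φ2=1.0679111, Δφ=0.1681974, Δλ=-2.6134386 rad; a=sin²(Δφ/2)+cosφ1·cosφ2·sin²(Δλ/2)=0.2863338619; c=2·atan2(√a, √(1-a))=1.129256328; dist=6371·c=7194.492 ≈ 7194.5 km; running total=54818.9 km
Leg 4 bearing: y=sinΔλ·cosφ2=-0.24287659, x=cosφ1·sinφ2-sinφ1·cosφ2·cosΔλ=0.87086054; θ=atan2(y, x)=-15.5834° <0 so +360° → 344.4166° ≈ 344.4°
Leg 5: φ1=1.0679111, φ2=0.3396428, Δφ=-0.7282683, Δλ=0.8863340 rad; a=sin²(Δφ/2)+cosφ1·cosφ2·sin²(Δλ/2)=0.2103915416; c=2·atan2(√a, √(1-a))=0.953028598; dist=6371·c=6071.745 ≈ 6071.7 km; running total=60890.6 km
Leg 5 bearing: y=sinΔλ·cosφ2=0.73050003, x=cosφ1·sinφ2-sinφ1·cosφ2·cosΔλ=-0.36176992; θ=atan2(y, x)=116.3463° ≈ 116.3°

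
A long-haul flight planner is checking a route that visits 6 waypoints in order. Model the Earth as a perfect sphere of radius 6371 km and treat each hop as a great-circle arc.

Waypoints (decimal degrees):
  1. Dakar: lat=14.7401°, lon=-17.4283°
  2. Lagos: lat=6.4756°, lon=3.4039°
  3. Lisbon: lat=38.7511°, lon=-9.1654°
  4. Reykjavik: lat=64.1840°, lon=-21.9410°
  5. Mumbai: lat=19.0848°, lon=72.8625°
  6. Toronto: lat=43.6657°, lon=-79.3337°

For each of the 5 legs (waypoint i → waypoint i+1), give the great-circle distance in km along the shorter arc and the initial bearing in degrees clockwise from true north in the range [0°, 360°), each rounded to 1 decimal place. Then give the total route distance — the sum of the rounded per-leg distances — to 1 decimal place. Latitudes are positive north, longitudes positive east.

Leg 1: φ1=0.2572633, φ2=0.1130205, Δφ=-0.1442427, Δλ=0.3635905 rad; a=sin²(Δφ/2)+cosφ1·cosφ2·sin²(Δλ/2)=0.0366020861; c=2·atan2(√a, √(1-a))=0.385006936; dist=6371·c=2452.879 ≈ 2452.9 km; running total=2452.9 km
Leg 1 bearing: y=sinΔλ·cosφ2=0.35336333, x=cosφ1·sinφ2-sinφ1·cosφ2·cosΔλ=-0.12721576; θ=atan2(y, x)=109.7996° ≈ 109.8°
Leg 2: φ1=0.1130205, φ2=0.6763343, Δφ=0.5633137, Δλ=-0.2193757 rad; a=sin²(Δφ/2)+cosφ1·cosφ2·sin²(Δλ/2)=0.0865406563; c=2·atan2(√a, √(1-a))=0.597190555; dist=6371·c=3804.701 ≈ 3804.7 km; running total=6257.6 km
Leg 2 bearing: y=sinΔλ·cosφ2=-0.16971608, x=cosφ1·sinφ2-sinφ1·cosφ2·cosΔλ=0.53609881; θ=atan2(y, x)=-17.5665° <0 so +360° → 342.4335° ≈ 342.4°
Leg 3: φ1=0.6763343, φ2=1.1202221, Δφ=0.4438878, Δλ=-0.2229763 rad; a=sin²(Δφ/2)+cosφ1·cosφ2·sin²(Δλ/2)=0.0526594700; c=2·atan2(√a, √(1-a))=0.463079618; dist=6371·c=2950.280 ≈ 2950.3 km; running total=9207.9 km
Leg 3 bearing: y=sinΔλ·cosφ2=-0.09629964, x=cosφ1·sinφ2-sinφ1·cosφ2·cosΔλ=0.43620200; θ=atan2(y, x)=-12.4494° <0 so +360° → 347.5506° ≈ 347.6°
Leg 4: φ1=1.1202221, φ2=0.3330926, Δφ=-0.7871295, Δλ=1.6546332 rad; a=sin²(Δφ/2)+cosφ1·cosφ2·sin²(Δλ/2)=0.3700637084; c=2·atan2(√a, √(1-a))=1.307906076; dist=6371·c=8332.670 ≈ 8332.7 km; running total=17540.6 km
Leg 4 bearing: y=sinΔλ·cosφ2=0.94171648, x=cosφ1·sinφ2-sinφ1·cosφ2·cosΔλ=0.21362657; θ=atan2(y, x)=77.2189° ≈ 77.2°
Leg 5: φ1=0.3330926, φ2=0.7621102, Δφ=0.4290176, Δλ=-2.6563248 rad; a=sin²(Δφ/2)+cosφ1·cosφ2·sin²(Δλ/2)=0.6894710997; c=2·atan2(√a, √(1-a))=1.959449306; dist=6371·c=12483.652 ≈ 12483.7 km; running total=30024.3 km
Leg 5 bearing: y=sinΔλ·cosφ2=-0.33741749, x=cosφ1·sinφ2-sinφ1·cosφ2·cosΔλ=0.86171471; θ=atan2(y, x)=-21.3836° <0 so +360° → 338.6164° ≈ 338.6°

Leg 1: dist=2452.9 km, bearing=109.8°
Leg 2: dist=3804.7 km, bearing=342.4°
Leg 3: dist=2950.3 km, bearing=347.6°
Leg 4: dist=8332.7 km, bearing=77.2°
Leg 5: dist=12483.7 km, bearing=338.6°
Total: 30024.3 km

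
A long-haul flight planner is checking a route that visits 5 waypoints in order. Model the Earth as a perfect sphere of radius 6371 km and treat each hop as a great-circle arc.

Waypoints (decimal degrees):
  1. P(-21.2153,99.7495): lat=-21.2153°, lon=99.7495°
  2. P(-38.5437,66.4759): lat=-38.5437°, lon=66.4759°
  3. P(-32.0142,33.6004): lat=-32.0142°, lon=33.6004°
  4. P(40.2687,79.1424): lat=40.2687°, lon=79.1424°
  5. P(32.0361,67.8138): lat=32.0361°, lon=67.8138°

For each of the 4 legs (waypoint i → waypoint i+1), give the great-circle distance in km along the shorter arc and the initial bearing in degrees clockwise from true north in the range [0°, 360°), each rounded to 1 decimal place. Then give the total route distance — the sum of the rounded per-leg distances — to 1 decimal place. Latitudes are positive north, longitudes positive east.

Leg 1: φ1=-0.3702768, φ2=-0.6727145, Δφ=-0.3024376, Δλ=-0.5807339 rad; a=sin²(Δφ/2)+cosφ1·cosφ2·sin²(Δλ/2)=0.0824597105; c=2·atan2(√a, √(1-a))=0.582517085; dist=6371·c=3711.216 ≈ 3711.2 km; running total=3711.2 km
Leg 1 bearing: y=sinΔλ·cosφ2=-0.42910768, x=cosφ1·sinφ2-sinφ1·cosφ2·cosΔλ=-0.34424849; θ=atan2(y, x)=-128.7381° <0 so +360° → 231.2619° ≈ 231.3°
Leg 2: φ1=-0.6727145, φ2=-0.5587532, Δφ=0.1139613, Δλ=-0.5737857 rad; a=sin²(Δφ/2)+cosφ1·cosφ2·sin²(Δλ/2)=0.0563470407; c=2·atan2(√a, √(1-a))=0.479326091; dist=6371·c=3053.787 ≈ 3053.8 km; running total=6765.0 km
Leg 2 bearing: y=sinΔλ·cosφ2=-0.46026224, x=cosφ1·sinφ2-sinφ1·cosφ2·cosΔλ=0.02910115; θ=atan2(y, x)=-86.3822° <0 so +360° → 273.6178° ≈ 273.6°
Leg 3: φ1=-0.5587532, φ2=0.7028214, Δφ=1.2615746, Δλ=0.7948578 rad; a=sin²(Δφ/2)+cosφ1·cosφ2·sin²(Δλ/2)=0.4447631828; c=2·atan2(√a, √(1-a))=1.460096738; dist=6371·c=9302.276 ≈ 9302.3 km; running total=16067.3 km
Leg 3 bearing: y=sinΔλ·cosφ2=0.54461735, x=cosφ1·sinφ2-sinφ1·cosφ2·cosΔλ=0.83137688; θ=atan2(y, x)=33.2280° ≈ 33.2°
Leg 4: φ1=0.7028214, φ2=0.5591354, Δφ=-0.1436860, Δλ=-0.1977214 rad; a=sin²(Δφ/2)+cosφ1·cosφ2·sin²(Δλ/2)=0.0114536660; c=2·atan2(√a, √(1-a))=0.214454321; dist=6371·c=1366.288 ≈ 1366.3 km; running total=17433.6 km
Leg 4 bearing: y=sinΔλ·cosφ2=-0.16652122, x=cosφ1·sinφ2-sinφ1·cosφ2·cosΔλ=-0.13251642; θ=atan2(y, x)=-128.5125° <0 so +360° → 231.4875° ≈ 231.5°

Leg 1: dist=3711.2 km, bearing=231.3°
Leg 2: dist=3053.8 km, bearing=273.6°
Leg 3: dist=9302.3 km, bearing=33.2°
Leg 4: dist=1366.3 km, bearing=231.5°
Total: 17433.6 km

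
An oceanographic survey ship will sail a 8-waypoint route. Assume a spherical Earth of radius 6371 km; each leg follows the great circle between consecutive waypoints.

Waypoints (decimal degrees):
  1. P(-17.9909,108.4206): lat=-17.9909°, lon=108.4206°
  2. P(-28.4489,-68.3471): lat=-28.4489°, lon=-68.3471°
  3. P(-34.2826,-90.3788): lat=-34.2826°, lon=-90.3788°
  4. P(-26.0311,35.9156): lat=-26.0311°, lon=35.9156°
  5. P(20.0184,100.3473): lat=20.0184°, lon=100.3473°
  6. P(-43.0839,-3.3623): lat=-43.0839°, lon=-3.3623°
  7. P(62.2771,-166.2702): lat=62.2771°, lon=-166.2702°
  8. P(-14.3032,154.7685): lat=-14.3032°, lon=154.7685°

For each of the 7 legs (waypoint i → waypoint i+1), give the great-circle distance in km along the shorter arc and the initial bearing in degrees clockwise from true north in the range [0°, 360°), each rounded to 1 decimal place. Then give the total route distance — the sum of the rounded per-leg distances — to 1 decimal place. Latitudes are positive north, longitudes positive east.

Leg 1: φ1=-0.3140004, φ2=-0.4965270, Δφ=-0.1825265, Δλ=-3.0851784 rad; a=sin²(Δφ/2)+cosφ1·cosφ2·sin²(Δλ/2)=0.8438929874; c=2·atan2(√a, √(1-a))=2.329230970; dist=6371·c=14839.531 ≈ 14839.5 km; running total=14839.5 km
Leg 1 bearing: y=sinΔλ·cosφ2=-0.04957551, x=cosφ1·sinφ2-sinφ1·cosφ2·cosΔλ=-0.72421870; θ=atan2(y, x)=-176.0840° <0 so +360° → 183.9160° ≈ 183.9°
Leg 2: φ1=-0.4965270, φ2=-0.5983442, Δφ=-0.1018173, Δλ=-0.3845257 rad; a=sin²(Δφ/2)+cosφ1·cosφ2·sin²(Δλ/2)=0.0291149262; c=2·atan2(√a, √(1-a))=0.342939979; dist=6371·c=2184.871 ≈ 2184.9 km; running total=17024.4 km
Leg 2 bearing: y=sinΔλ·cosφ2=-0.30994978, x=cosφ1·sinφ2-sinφ1·cosφ2·cosΔλ=-0.13038453; θ=atan2(y, x)=-112.8147° <0 so +360° → 247.1853° ≈ 247.2°
Leg 3: φ1=-0.5983442, φ2=-0.4543284, Δφ=0.1440158, Δλ=2.2042531 rad; a=sin²(Δφ/2)+cosφ1·cosφ2·sin²(Δλ/2)=0.5961414719; c=2·atan2(√a, √(1-a))=1.764284300; dist=6371·c=11240.255 ≈ 11240.3 km; running total=28264.7 km
Leg 3 bearing: y=sinΔλ·cosφ2=0.72422366, x=cosφ1·sinφ2-sinφ1·cosφ2·cosΔλ=-0.66221399; θ=atan2(y, x)=132.4391° ≈ 132.4°
Leg 4: φ1=-0.4543284, φ2=0.3493870, Δφ=0.8037154, Δλ=1.1245453 rad; a=sin²(Δφ/2)+cosφ1·cosφ2·sin²(Δλ/2)=0.3929281530; c=2·atan2(√a, √(1-a))=1.354981224; dist=6371·c=8632.585 ≈ 8632.6 km; running total=36897.3 km
Leg 4 bearing: y=sinΔλ·cosφ2=0.84757076, x=cosφ1·sinφ2-sinφ1·cosφ2·cosΔλ=0.48555771; θ=atan2(y, x)=60.1924° ≈ 60.2°
Leg 5: φ1=0.3493870, φ2=-0.7519559, Δφ=-1.1013429, Δλ=-1.8100740 rad; a=sin²(Δφ/2)+cosφ1·cosφ2·sin²(Δλ/2)=0.6982330302; c=2·atan2(√a, √(1-a))=1.978460558; dist=6371·c=12604.772 ≈ 12604.8 km; running total=49502.1 km
Leg 5 bearing: y=sinΔλ·cosφ2=-0.70954603, x=cosφ1·sinφ2-sinφ1·cosφ2·cosΔλ=-0.58254535; θ=atan2(y, x)=-129.3864° <0 so +360° → 230.6136° ≈ 230.6°
Leg 6: φ1=-0.7519559, φ2=1.0869404, Δφ=1.8388964, Δλ=-2.8432792 rad; a=sin²(Δφ/2)+cosφ1·cosφ2·sin²(Δλ/2)=0.9647047492; c=2·atan2(√a, √(1-a))=2.763605875; dist=6371·c=17606.933 ≈ 17606.9 km; running total=67109.0 km
Leg 6 bearing: y=sinΔλ·cosφ2=-0.13672504, x=cosφ1·sinφ2-sinφ1·cosφ2·cosΔλ=0.34278893; θ=atan2(y, x)=-21.7451° <0 so +360° → 338.2549° ≈ 338.3°
Leg 7: φ1=1.0869404, φ2=-0.2496379, Δφ=-1.3365784, Δλ=5.6031823 rad; a=sin²(Δφ/2)+cosφ1·cosφ2·sin²(Δλ/2)=0.4340916486; c=2·atan2(√a, √(1-a))=1.438594875; dist=6371·c=9165.288 ≈ 9165.3 km; running total=76274.3 km
Leg 7 bearing: y=sinΔλ·cosφ2=-0.60930389, x=cosφ1·sinφ2-sinφ1·cosφ2·cosΔλ=-0.78190353; θ=atan2(y, x)=-142.0722° <0 so +360° → 217.9278° ≈ 217.9°

Leg 1: dist=14839.5 km, bearing=183.9°
Leg 2: dist=2184.9 km, bearing=247.2°
Leg 3: dist=11240.3 km, bearing=132.4°
Leg 4: dist=8632.6 km, bearing=60.2°
Leg 5: dist=12604.8 km, bearing=230.6°
Leg 6: dist=17606.9 km, bearing=338.3°
Leg 7: dist=9165.3 km, bearing=217.9°
Total: 76274.3 km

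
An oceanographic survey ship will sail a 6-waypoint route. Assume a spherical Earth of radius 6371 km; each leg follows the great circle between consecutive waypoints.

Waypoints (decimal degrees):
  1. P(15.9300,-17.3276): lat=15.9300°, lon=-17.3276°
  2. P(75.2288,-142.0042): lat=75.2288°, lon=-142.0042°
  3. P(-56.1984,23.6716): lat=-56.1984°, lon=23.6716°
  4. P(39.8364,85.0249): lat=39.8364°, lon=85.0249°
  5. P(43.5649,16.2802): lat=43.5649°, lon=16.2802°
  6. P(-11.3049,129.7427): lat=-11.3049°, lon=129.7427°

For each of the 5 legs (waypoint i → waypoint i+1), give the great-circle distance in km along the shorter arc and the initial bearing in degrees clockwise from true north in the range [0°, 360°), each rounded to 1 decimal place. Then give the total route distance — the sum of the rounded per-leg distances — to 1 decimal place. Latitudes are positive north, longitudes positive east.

Leg 1: dist=9203.3 km, bearing=347.8°
Leg 2: dist=17814.5 km, bearing=24.0°
Leg 3: dist=12133.4 km, bearing=45.5°
Leg 4: dist=5556.4 km, bearing=298.1°
Leg 5: dist=12755.0 km, bearing=82.0°
Total: 57462.6 km

Leg 1: φ1=0.2780309, φ2=1.3129903, Δφ=1.0349593, Δλ=-2.1760172 rad; a=sin²(Δφ/2)+cosφ1·cosφ2·sin²(Δλ/2)=0.4370474929; c=2·atan2(√a, √(1-a))=1.444556275; dist=6371·c=9203.268 ≈ 9203.3 km; running total=9203.3 km
Leg 1 bearing: y=sinΔλ·cosφ2=-0.20967290, x=cosφ1·sinφ2-sinφ1·cosφ2·cosΔλ=0.96963148; θ=atan2(y, x)=-12.2018° <0 so +360° → 347.7982° ≈ 347.8°
Leg 2: φ1=1.3129903, φ2=-0.9808471, Δφ=-2.2938374, Δλ=2.8915882 rad; a=sin²(Δφ/2)+cosφ1·cosφ2·sin²(Δλ/2)=0.9704680591; c=2·atan2(√a, √(1-a))=2.796180897; dist=6371·c=17814.468 ≈ 17814.5 km; running total=27017.8 km
Leg 2 bearing: y=sinΔλ·cosφ2=0.13763788, x=cosφ1·sinφ2-sinφ1·cosφ2·cosΔλ=0.30934614; θ=atan2(y, x)=23.9858° ≈ 24.0°
Leg 3: φ1=-0.9808471, φ2=0.6952763, Δφ=1.6761235, Δλ=1.0708171 rad; a=sin²(Δφ/2)+cosφ1·cosφ2·sin²(Δλ/2)=0.6637607471; c=2·atan2(√a, √(1-a))=1.904475514; dist=6371·c=12133.413 ≈ 12133.4 km; running total=39151.2 km
Leg 3 bearing: y=sinΔλ·cosφ2=0.67388285, x=cosφ1·sinφ2-sinφ1·cosφ2·cosΔλ=0.66227756; θ=atan2(y, x)=45.4976° ≈ 45.5°
Leg 4: φ1=0.6952763, φ2=0.7603509, Δφ=0.0650746, Δλ=-1.1998214 rad; a=sin²(Δφ/2)+cosφ1·cosφ2·sin²(Δλ/2)=0.1784037384; c=2·atan2(√a, √(1-a))=0.872135932; dist=6371·c=5556.378 ≈ 5556.4 km; running total=44707.6 km
Leg 4 bearing: y=sinΔλ·cosφ2=-0.67530319, x=cosφ1·sinφ2-sinφ1·cosφ2·cosΔλ=0.36092793; θ=atan2(y, x)=-61.8769° <0 so +360° → 298.1231° ≈ 298.1°
Leg 5: φ1=0.7603509, φ2=-0.1973077, Δφ=-0.9576587, Δλ=1.9802942 rad; a=sin²(Δφ/2)+cosφ1·cosφ2·sin²(Δλ/2)=0.7089989922; c=2·atan2(√a, √(1-a))=2.002036751; dist=6371·c=12754.976 ≈ 12755.0 km; running total=57462.6 km
Leg 5 bearing: y=sinΔλ·cosφ2=0.89952291, x=cosφ1·sinφ2-sinφ1·cosφ2·cosΔλ=0.12702845; θ=atan2(y, x)=81.9620° ≈ 82.0°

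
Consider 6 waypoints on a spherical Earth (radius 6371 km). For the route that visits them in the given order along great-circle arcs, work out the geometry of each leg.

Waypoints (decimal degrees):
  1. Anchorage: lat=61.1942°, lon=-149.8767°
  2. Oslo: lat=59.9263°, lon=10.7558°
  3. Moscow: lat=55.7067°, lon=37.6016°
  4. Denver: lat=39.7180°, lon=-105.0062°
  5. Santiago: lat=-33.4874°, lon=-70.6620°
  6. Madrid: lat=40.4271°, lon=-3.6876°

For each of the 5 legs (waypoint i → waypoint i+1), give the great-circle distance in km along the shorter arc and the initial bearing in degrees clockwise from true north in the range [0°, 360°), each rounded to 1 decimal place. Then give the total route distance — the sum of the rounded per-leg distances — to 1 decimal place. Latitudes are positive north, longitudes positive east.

Leg 1: dist=6444.9 km, bearing=11.3°
Leg 2: dist=1644.8 km, bearing=94.7°
Leg 3: dist=8831.2 km, bearing=331.6°
Leg 4: dist=8873.2 km, bearing=151.4°
Leg 5: dist=10706.4 km, bearing=44.8°
Total: 36500.5 km

Leg 1: φ1=1.0680403, φ2=1.0459112, Δφ=-0.0221290, Δλ=2.8035660 rad; a=sin²(Δφ/2)+cosφ1·cosφ2·sin²(Δλ/2)=0.2347482330; c=2·atan2(√a, √(1-a))=1.011601859; dist=6371·c=6444.915 ≈ 6444.9 km; running total=6444.9 km
Leg 1 bearing: y=sinΔλ·cosφ2=0.16618231, x=cosφ1·sinφ2-sinφ1·cosφ2·cosΔλ=0.83123369; θ=atan2(y, x)=11.3057° ≈ 11.3°
Leg 2: φ1=1.0459112, φ2=0.9722653, Δφ=-0.0736459, Δλ=0.4685476 rad; a=sin²(Δφ/2)+cosφ1·cosφ2·sin²(Δλ/2)=0.0165700123; c=2·atan2(√a, √(1-a))=0.258165463; dist=6371·c=1644.772 ≈ 1644.8 km; running total=8089.7 km
Leg 2 bearing: y=sinΔλ·cosφ2=0.25443961, x=cosφ1·sinφ2-sinφ1·cosφ2·cosΔλ=-0.02103033; θ=atan2(y, x)=94.7250° ≈ 94.7°
Leg 3: φ1=0.9722653, φ2=0.6932099, Δφ=-0.2790555, Δλ=-2.4889756 rad; a=sin²(Δφ/2)+cosφ1·cosφ2·sin²(Δλ/2)=0.4081999227; c=2·atan2(√a, √(1-a))=1.386148707; dist=6371·c=8831.153 ≈ 8831.2 km; running total=16920.9 km
Leg 3 bearing: y=sinΔλ·cosφ2=-0.46710960, x=cosφ1·sinφ2-sinφ1·cosφ2·cosΔλ=0.86492751; θ=atan2(y, x)=-28.3715° <0 so +360° → 331.6285° ≈ 331.6°
Leg 4: φ1=0.6932099, φ2=-0.5844654, Δφ=-1.2776753, Δλ=0.5994194 rad; a=sin²(Δφ/2)+cosφ1·cosφ2·sin²(Δλ/2)=0.4114492163; c=2·atan2(√a, √(1-a))=1.392755646; dist=6371·c=8873.246 ≈ 8873.2 km; running total=25794.1 km
Leg 4 bearing: y=sinΔλ·cosφ2=0.47051613, x=cosφ1·sinφ2-sinφ1·cosφ2·cosΔλ=-0.86443601; θ=atan2(y, x)=151.4404° ≈ 151.4°
Leg 5: φ1=-0.5844654, φ2=0.7055860, Δφ=1.2900514, Δλ=1.1689238 rad; a=sin²(Δφ/2)+cosφ1·cosφ2·sin²(Δλ/2)=0.5547377872; c=2·atan2(√a, √(1-a))=1.680491765; dist=6371·c=10706.413 ≈ 10706.4 km; running total=36500.5 km
Leg 5 bearing: y=sinΔλ·cosφ2=0.70058448, x=cosφ1·sinφ2-sinφ1·cosφ2·cosΔλ=0.70512161; θ=atan2(y, x)=44.8151° ≈ 44.8°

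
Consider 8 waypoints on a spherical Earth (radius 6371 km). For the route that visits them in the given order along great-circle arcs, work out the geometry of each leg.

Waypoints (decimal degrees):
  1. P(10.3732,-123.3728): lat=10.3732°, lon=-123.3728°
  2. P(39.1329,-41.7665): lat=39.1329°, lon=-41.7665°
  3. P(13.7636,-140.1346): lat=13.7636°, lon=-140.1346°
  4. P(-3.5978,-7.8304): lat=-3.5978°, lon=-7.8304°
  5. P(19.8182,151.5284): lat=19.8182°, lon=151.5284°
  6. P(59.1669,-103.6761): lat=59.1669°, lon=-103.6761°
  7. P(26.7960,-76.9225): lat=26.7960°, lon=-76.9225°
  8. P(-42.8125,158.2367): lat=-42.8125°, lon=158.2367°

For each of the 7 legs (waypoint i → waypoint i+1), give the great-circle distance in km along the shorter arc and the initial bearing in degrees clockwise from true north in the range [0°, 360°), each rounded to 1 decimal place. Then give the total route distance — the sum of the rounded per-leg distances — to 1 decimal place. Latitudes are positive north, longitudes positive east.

Leg 1: φ1=0.1810465, φ2=0.6829980, Δφ=0.5019515, Δλ=1.4242986 rad; a=sin²(Δφ/2)+cosφ1·cosφ2·sin²(Δλ/2)=0.3874908142; c=2·atan2(√a, √(1-a))=1.343834435; dist=6371·c=8561.569 ≈ 8561.6 km; running total=8561.6 km
Leg 1 bearing: y=sinΔλ·cosφ2=0.76737531, x=cosφ1·sinφ2-sinφ1·cosφ2·cosΔλ=0.60041808; θ=atan2(y, x)=51.9593° ≈ 52.0°
Leg 2: φ1=0.6829980, φ2=0.2402201, Δφ=-0.4427778, Δλ=-1.7168472 rad; a=sin²(Δφ/2)+cosφ1·cosφ2·sin²(Δλ/2)=0.4797457050; c=2·atan2(√a, √(1-a))=1.530276650; dist=6371·c=9749.393 ≈ 9749.4 km; running total=18311.0 km
Leg 2 bearing: y=sinΔλ·cosφ2=-0.96094484, x=cosφ1·sinφ2-sinφ1·cosφ2·cosΔλ=0.27375913; θ=atan2(y, x)=-74.0985° <0 so +360° → 285.9015° ≈ 285.9°
Leg 3: φ1=0.2402201, φ2=-0.0627935, Δφ=-0.3030136, Δλ=2.3091439 rad; a=sin²(Δφ/2)+cosφ1·cosφ2·sin²(Δλ/2)=0.8336906938; c=2·atan2(√a, √(1-a))=2.301483293; dist=6371·c=14662.750 ≈ 14662.8 km; running total=32973.8 km
Leg 3 bearing: y=sinΔλ·cosφ2=0.73812415, x=cosφ1·sinφ2-sinφ1·cosφ2·cosΔλ=0.09886774; θ=atan2(y, x)=82.3709° ≈ 82.4°
Leg 4: φ1=-0.0627935, φ2=0.3458928, Δφ=0.4086863, Δλ=2.7813358 rad; a=sin²(Δφ/2)+cosφ1·cosφ2·sin²(Δλ/2)=0.9499608002; c=2·atan2(√a, √(1-a))=2.690386014; dist=6371·c=17140.449 ≈ 17140.4 km; running total=50114.2 km
Leg 4 bearing: y=sinΔλ·cosφ2=0.33163631, x=cosφ1·sinφ2-sinφ1·cosφ2·cosΔλ=0.28312271; θ=atan2(y, x)=49.5121° ≈ 49.5°
Leg 5: φ1=0.3458928, φ2=1.0326572, Δφ=0.6867644, Δλ=-4.4541588 rad; a=sin²(Δφ/2)+cosφ1·cosφ2·sin²(Δλ/2)=0.4160081565; c=2·atan2(√a, √(1-a))=1.402012394; dist=6371·c=8932.221 ≈ 8932.2 km; running total=59046.4 km
Leg 5 bearing: y=sinΔλ·cosφ2=0.49554498, x=cosφ1·sinφ2-sinφ1·cosφ2·cosΔλ=0.85218346; θ=atan2(y, x)=30.1780° ≈ 30.2°
Leg 6: φ1=1.0326572, φ2=0.4676784, Δφ=-0.5649788, Δλ=0.4669384 rad; a=sin²(Δφ/2)+cosφ1·cosφ2·sin²(Δλ/2)=0.1021876203; c=2·atan2(√a, √(1-a))=0.650758131; dist=6371·c=4145.980 ≈ 4146.0 km; running total=63192.4 km
Leg 6 bearing: y=sinΔλ·cosφ2=0.40181573, x=cosφ1·sinφ2-sinφ1·cosφ2·cosΔλ=-0.45334905; θ=atan2(y, x)=138.4485° ≈ 138.4°
Leg 7: φ1=0.4676784, φ2=-0.7472191, Δφ=-1.2148975, Δλ=4.1043023 rad; a=sin²(Δφ/2)+cosφ1·cosφ2·sin²(Δλ/2)=0.8402325193; c=2·atan2(√a, √(1-a))=2.319193397; dist=6371·c=14775.581 ≈ 14775.6 km; running total=77968.0 km
Leg 7 bearing: y=sinΔλ·cosφ2=-0.60208168, x=cosφ1·sinφ2-sinφ1·cosφ2·cosΔλ=-0.41769005; θ=atan2(y, x)=-124.7507° <0 so +360° → 235.2493° ≈ 235.2°

Leg 1: dist=8561.6 km, bearing=52.0°
Leg 2: dist=9749.4 km, bearing=285.9°
Leg 3: dist=14662.8 km, bearing=82.4°
Leg 4: dist=17140.4 km, bearing=49.5°
Leg 5: dist=8932.2 km, bearing=30.2°
Leg 6: dist=4146.0 km, bearing=138.4°
Leg 7: dist=14775.6 km, bearing=235.2°
Total: 77968.0 km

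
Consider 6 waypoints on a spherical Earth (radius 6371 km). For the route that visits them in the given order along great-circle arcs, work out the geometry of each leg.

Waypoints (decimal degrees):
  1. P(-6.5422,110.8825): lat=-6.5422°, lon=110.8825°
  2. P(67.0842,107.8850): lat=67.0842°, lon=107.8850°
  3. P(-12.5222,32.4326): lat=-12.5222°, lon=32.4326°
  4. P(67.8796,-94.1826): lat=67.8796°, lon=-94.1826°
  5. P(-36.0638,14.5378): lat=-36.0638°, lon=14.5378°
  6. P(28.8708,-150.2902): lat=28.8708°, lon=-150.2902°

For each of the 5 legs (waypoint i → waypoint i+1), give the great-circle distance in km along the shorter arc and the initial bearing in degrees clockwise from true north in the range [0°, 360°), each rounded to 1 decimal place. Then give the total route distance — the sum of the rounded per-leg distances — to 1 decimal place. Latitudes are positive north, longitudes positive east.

Leg 1: φ1=-0.1141829, φ2=1.1708402, Δφ=1.2850231, Δλ=-0.0523162 rad; a=sin²(Δφ/2)+cosφ1·cosφ2·sin²(Δλ/2)=0.3593149322; c=2·atan2(√a, √(1-a))=1.285574695; dist=6371·c=8190.396 ≈ 8190.4 km; running total=8190.4 km
Leg 1 bearing: y=sinΔλ·cosφ2=-0.02036150, x=cosφ1·sinφ2-sinφ1·cosφ2·cosΔλ=0.95938327; θ=atan2(y, x)=-1.2158° <0 so +360° → 358.7842° ≈ 358.8°
Leg 2: φ1=1.1708402, φ2=-0.2185536, Δφ=-1.3893938, Δλ=-1.3168928 rad; a=sin²(Δφ/2)+cosφ1·cosφ2·sin²(Δλ/2)=0.5521135890; c=2·atan2(√a, √(1-a))=1.675213142; dist=6371·c=10672.783 ≈ 10672.8 km; running total=18863.2 km
Leg 2 bearing: y=sinΔλ·cosφ2=-0.94491403, x=cosφ1·sinφ2-sinφ1·cosφ2·cosΔλ=-0.31028081; θ=atan2(y, x)=-108.1786° <0 so +360° → 251.8214° ≈ 251.8°
Leg 3: φ1=-0.2185536, φ2=1.1847225, Δφ=1.4032761, Δλ=-2.2098521 rad; a=sin²(Δφ/2)+cosφ1·cosφ2·sin²(Δλ/2)=0.7100537420; c=2·atan2(√a, √(1-a))=2.004360087; dist=6371·c=12769.778 ≈ 12769.8 km; running total=31633.0 km
Leg 3 bearing: y=sinΔλ·cosφ2=-0.30224466, x=cosφ1·sinφ2-sinφ1·cosφ2·cosΔλ=0.85566224; θ=atan2(y, x)=-19.4547° <0 so +360° → 340.5453° ≈ 340.5°
Leg 4: φ1=1.1847225, φ2=-0.6294321, Δφ=-1.8141546, Δλ=1.8975289 rad; a=sin²(Δφ/2)+cosφ1·cosφ2·sin²(Δλ/2)=0.8215249993; c=2·atan2(√a, √(1-a))=2.269270601; dist=6371·c=14457.523 ≈ 14457.5 km; running total=46090.5 km
Leg 4 bearing: y=sinΔλ·cosφ2=0.76559645, x=cosφ1·sinφ2-sinφ1·cosφ2·cosΔλ=0.01867544; θ=atan2(y, x)=88.6026° ≈ 88.6°
Leg 5: φ1=-0.6294321, φ2=0.5038905, Δφ=1.1333226, Δλ=-2.8767913 rad; a=sin²(Δφ/2)+cosφ1·cosφ2·sin²(Δλ/2)=0.9837280547; c=2·atan2(√a, √(1-a))=2.885772575; dist=6371·c=18385.257 ≈ 18385.3 km; running total=64475.8 km
Leg 5 bearing: y=sinΔλ·cosφ2=-0.22918886, x=cosφ1·sinφ2-sinφ1·cosφ2·cosΔλ=-0.10724338; θ=atan2(y, x)=-115.0761° <0 so +360° → 244.9239° ≈ 244.9°

Leg 1: dist=8190.4 km, bearing=358.8°
Leg 2: dist=10672.8 km, bearing=251.8°
Leg 3: dist=12769.8 km, bearing=340.5°
Leg 4: dist=14457.5 km, bearing=88.6°
Leg 5: dist=18385.3 km, bearing=244.9°
Total: 64475.8 km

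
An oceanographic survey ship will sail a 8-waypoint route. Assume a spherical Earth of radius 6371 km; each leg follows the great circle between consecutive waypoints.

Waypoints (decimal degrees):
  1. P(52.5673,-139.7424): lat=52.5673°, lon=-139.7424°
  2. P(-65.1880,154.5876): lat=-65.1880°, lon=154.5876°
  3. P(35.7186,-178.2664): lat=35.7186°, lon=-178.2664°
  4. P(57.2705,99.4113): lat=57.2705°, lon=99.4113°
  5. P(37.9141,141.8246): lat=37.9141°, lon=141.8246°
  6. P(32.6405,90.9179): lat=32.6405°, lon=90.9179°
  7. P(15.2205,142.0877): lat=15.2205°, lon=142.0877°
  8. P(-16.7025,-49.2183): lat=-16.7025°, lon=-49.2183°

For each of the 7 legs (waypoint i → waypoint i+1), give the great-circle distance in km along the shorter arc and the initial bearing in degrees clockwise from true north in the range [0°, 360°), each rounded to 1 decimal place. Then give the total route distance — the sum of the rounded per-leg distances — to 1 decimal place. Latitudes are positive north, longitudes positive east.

Leg 1: φ1=0.9174725, φ2=-1.1377452, Δφ=-2.0552177, Δλ=5.1370276 rad; a=sin²(Δφ/2)+cosφ1·cosφ2·sin²(Δλ/2)=0.8078400747; c=2·atan2(√a, √(1-a))=2.234045141; dist=6371·c=14233.102 ≈ 14233.1 km; running total=14233.1 km
Leg 1 bearing: y=sinΔλ·cosφ2=-0.38237280, x=cosφ1·sinφ2-sinφ1·cosφ2·cosΔλ=-0.68900580; θ=atan2(y, x)=-150.9713° <0 so +360° → 209.0287° ≈ 209.0°
Leg 2: φ1=-1.1377452, φ2=0.6234072, Δφ=1.7611524, Δλ=-5.8093982 rad; a=sin²(Δφ/2)+cosφ1·cosφ2·sin²(Δλ/2)=0.6133691537; c=2·atan2(√a, √(1-a))=1.799523784; dist=6371·c=11464.766 ≈ 11464.8 km; running total=25697.9 km
Leg 2 bearing: y=sinΔλ·cosφ2=0.37043435, x=cosφ1·sinφ2-sinφ1·cosφ2·cosΔλ=0.90075975; θ=atan2(y, x)=22.3547° ≈ 22.4°
Leg 3: φ1=0.6234072, φ2=0.9995588, Δφ=0.3761516, Δλ=4.8463901 rad; a=sin²(Δφ/2)+cosφ1·cosφ2·sin²(Δλ/2)=0.2251189316; c=2·atan2(√a, √(1-a))=0.988716872; dist=6371·c=6299.115 ≈ 6299.1 km; running total=31997.0 km
Leg 3 bearing: y=sinΔλ·cosφ2=-0.53582653, x=cosφ1·sinφ2-sinφ1·cosφ2·cosΔλ=0.64082098; θ=atan2(y, x)=-39.9009° <0 so +360° → 320.0991° ≈ 320.1°
Leg 4: φ1=0.9995588, φ2=0.6617259, Δφ=-0.3378329, Δλ=0.7402517 rad; a=sin²(Δφ/2)+cosφ1·cosφ2·sin²(Δλ/2)=0.0840774209; c=2·atan2(√a, √(1-a))=0.588372316; dist=6371·c=3748.520 ≈ 3748.5 km; running total=35745.5 km
Leg 4 bearing: y=sinΔλ·cosφ2=0.53211455, x=cosφ1·sinφ2-sinφ1·cosφ2·cosΔλ=-0.15775847; θ=atan2(y, x)=106.5138° ≈ 106.5°
Leg 5: φ1=0.6617259, φ2=0.5696842, Δφ=-0.0920417, Δλ=-0.8884895 rad; a=sin²(Δφ/2)+cosφ1·cosφ2·sin²(Δλ/2)=0.1248245766; c=2·atan2(√a, √(1-a))=0.722203658; dist=6371·c=4601.160 ≈ 4601.2 km; running total=40346.7 km
Leg 5 bearing: y=sinΔλ·cosφ2=-0.65354854, x=cosφ1·sinφ2-sinφ1·cosφ2·cosΔλ=0.09923662; θ=atan2(y, x)=-81.3660° <0 so +360° → 278.6340° ≈ 278.6°
Leg 6: φ1=0.5696842, φ2=0.2656478, Δφ=-0.3040364, Δλ=0.8930815 rad; a=sin²(Δφ/2)+cosφ1·cosφ2·sin²(Δλ/2)=0.1744636990; c=2·atan2(√a, √(1-a))=0.861799596; dist=6371·c=5490.525 ≈ 5490.5 km; running total=45837.2 km
Leg 6 bearing: y=sinΔλ·cosφ2=0.75168204, x=cosφ1·sinφ2-sinφ1·cosφ2·cosΔλ=-0.10525484; θ=atan2(y, x)=97.9711° ≈ 98.0°
Leg 7: φ1=0.2656478, φ2=-0.2915136, Δφ=-0.5571615, Δλ=-3.3389196 rad; a=sin²(Δφ/2)+cosφ1·cosφ2·sin²(Δλ/2)=0.9908651777; c=2·atan2(√a, √(1-a))=2.950147898; dist=6371·c=18795.392 ≈ 18795.4 km; running total=64632.6 km
Leg 7 bearing: y=sinΔλ·cosφ2=0.18777752, x=cosφ1·sinφ2-sinφ1·cosφ2·cosΔλ=-0.03074266; θ=atan2(y, x)=99.2979° ≈ 99.3°

Leg 1: dist=14233.1 km, bearing=209.0°
Leg 2: dist=11464.8 km, bearing=22.4°
Leg 3: dist=6299.1 km, bearing=320.1°
Leg 4: dist=3748.5 km, bearing=106.5°
Leg 5: dist=4601.2 km, bearing=278.6°
Leg 6: dist=5490.5 km, bearing=98.0°
Leg 7: dist=18795.4 km, bearing=99.3°
Total: 64632.6 km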